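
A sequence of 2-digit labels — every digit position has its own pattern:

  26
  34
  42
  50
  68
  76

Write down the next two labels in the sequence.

84 then 92

First digit — +1 each step, mod 10: 2, 3, 4, 5, 6, 7 → 8 → 9.
Second digit: −2 each step, mod 10; 6, 4, 2, 0, 8, 6 → 4 → 2.
Putting the parts together: 84 and then 92.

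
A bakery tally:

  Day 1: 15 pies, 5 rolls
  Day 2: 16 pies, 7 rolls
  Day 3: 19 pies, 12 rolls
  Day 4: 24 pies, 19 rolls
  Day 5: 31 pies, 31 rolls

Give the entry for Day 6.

40 pies, 50 rolls

For the pies, differences are 1, 3, 5, … (increasing by 2 each time): 15, 16, 19, 24, 31 → 40.
Rolls goes 5, 7, 12, 19, 31 → 50 (each term is the sum of the two before it).
Putting it together: 40 pies, 50 rolls.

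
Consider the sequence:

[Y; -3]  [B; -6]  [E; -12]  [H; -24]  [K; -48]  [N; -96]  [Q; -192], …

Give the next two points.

[T; -384], [W; -768]

Letter: Y, B, E, H, K, N, Q → T → W (letters move forward 3 places in the alphabet, wrapping Z→A).
For the second coordinate, ×2 each step: -3, -6, -12, -24, -48, -96, -192 → -384 → -768.
Putting the parts together: [T; -384] and then [W; -768].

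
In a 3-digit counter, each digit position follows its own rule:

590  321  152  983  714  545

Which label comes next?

First digit — −2 each step, mod 10: 5, 3, 1, 9, 7, 5 → 3.
For the second digit, +3 each step, mod 10: 9, 2, 5, 8, 1, 4 → 7.
Third digit — +1 each step, mod 10: 0, 1, 2, 3, 4, 5 → 6.
Putting it together: 376.

376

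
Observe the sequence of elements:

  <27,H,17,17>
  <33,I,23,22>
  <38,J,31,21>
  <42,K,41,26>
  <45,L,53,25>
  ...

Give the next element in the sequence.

<47,M,67,30>

First entry goes 27, 33, 38, 42, 45 → 47 (differences are 6, 5, 4, … (decreasing by 1 each time)).
For the letter, letters move forward 1 place in the alphabet: H, I, J, K, L → M.
For the third entry, differences are 6, 8, 10, … (increasing by 2 each time): 17, 23, 31, 41, 53 → 67.
Fourth entry goes 17, 22, 21, 26, 25 → 30 (alternating steps +5, −1, +5, −1, …).
Putting it together: <47,M,67,30>.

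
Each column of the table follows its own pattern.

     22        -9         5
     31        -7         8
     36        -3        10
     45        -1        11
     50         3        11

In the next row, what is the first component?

59

First component — alternating steps +9, +5, +9, +5, …: 22, 31, 36, 45, 50 → 59.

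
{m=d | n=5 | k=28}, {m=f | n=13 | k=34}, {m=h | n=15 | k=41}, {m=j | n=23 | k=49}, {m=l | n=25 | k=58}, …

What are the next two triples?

{m=n | n=33 | k=68}, {m=p | n=35 | k=79}

M: d, f, h, j, l → n → p (letters move forward 2 places in the alphabet).
N: 5, 13, 15, 23, 25 → 33 → 35 (alternating steps +8, +2, +8, +2, …).
For the k, differences are 6, 7, 8, … (increasing by 1 each time): 28, 34, 41, 49, 58 → 68 → 79.
So the next two triples are {m=n | n=33 | k=68} and {m=p | n=35 | k=79}.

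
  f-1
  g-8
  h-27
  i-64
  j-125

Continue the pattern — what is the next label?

k-216

Letter: f, g, h, i, j → k (letters move forward 1 place in the alphabet).
For the second component, perfect cubes: 1³, 2³, 3³, …: 1, 8, 27, 64, 125 → 216.
So the next label is k-216.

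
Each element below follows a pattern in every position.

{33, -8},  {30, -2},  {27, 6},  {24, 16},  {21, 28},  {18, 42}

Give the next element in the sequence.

{15, 58}

First entry: −3 each step; 33, 30, 27, 24, 21, 18 → 15.
Second entry — differences are 6, 8, 10, … (increasing by 2 each time): -8, -2, 6, 16, 28, 42 → 58.
So the next element is {15, 58}.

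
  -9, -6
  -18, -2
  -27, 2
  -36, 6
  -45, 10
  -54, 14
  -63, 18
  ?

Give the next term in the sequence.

First entry: −9 each step; -9, -18, -27, -36, -45, -54, -63 → -72.
Second entry: +4 each step; -6, -2, 2, 6, 10, 14, 18 → 22.
So the next term is -72, 22.

-72, 22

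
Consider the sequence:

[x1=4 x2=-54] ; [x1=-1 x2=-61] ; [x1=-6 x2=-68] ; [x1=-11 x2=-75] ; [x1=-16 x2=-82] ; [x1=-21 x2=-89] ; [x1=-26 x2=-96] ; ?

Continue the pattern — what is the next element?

[x1=-31 x2=-103]

X1: −5 each step, so 4, -1, -6, -11, -16, -21, -26 → -31.
X2: −7 each step; -54, -61, -68, -75, -82, -89, -96 → -103.
So the next element is [x1=-31 x2=-103].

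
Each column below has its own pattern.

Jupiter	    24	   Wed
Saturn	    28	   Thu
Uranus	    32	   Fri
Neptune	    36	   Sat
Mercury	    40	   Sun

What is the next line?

Planet: runs through the planets Mercury→Neptune; Jupiter, Saturn, Uranus, Neptune, Mercury → Venus.
Second component: 24, 28, 32, 36, 40 → 44 (+4 each step).
Day goes Wed, Thu, Fri, Sat, Sun → Mon (runs through the weekdays Mon→Sun).
Combining the parts gives Venus  44  Mon.

Venus  44  Mon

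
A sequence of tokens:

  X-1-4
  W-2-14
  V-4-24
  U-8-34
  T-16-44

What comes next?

Letter: letters move back 1 place in the alphabet, so X, W, V, U, T → S.
Second component: ×2 each step; 1, 2, 4, 8, 16 → 32.
Third component — +10 each step: 4, 14, 24, 34, 44 → 54.
Putting it together: S-32-54.

S-32-54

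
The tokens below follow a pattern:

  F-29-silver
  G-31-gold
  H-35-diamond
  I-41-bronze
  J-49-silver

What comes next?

For the letter, letters move forward 1 place in the alphabet: F, G, H, I, J → K.
Second component: differences are 2, 4, 6, … (increasing by 2 each time); 29, 31, 35, 41, 49 → 59.
For the rank, repeats silver → gold → diamond → bronze: silver, gold, diamond, bronze, silver → gold.
Combining the parts gives K-59-gold.

K-59-gold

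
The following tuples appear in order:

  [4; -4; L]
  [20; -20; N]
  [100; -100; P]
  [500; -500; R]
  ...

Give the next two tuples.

[2500; -2500; T], [12500; -12500; V]

First component: 4, 20, 100, 500 → 2500 → 12500 (×5 each step).
Second component: -4, -20, -100, -500 → -2500 → -12500 (always the negative of the first component).
Letter goes L, N, P, R → T → V (letters move forward 2 places in the alphabet).
So the next two tuples are [2500; -2500; T] and [12500; -12500; V].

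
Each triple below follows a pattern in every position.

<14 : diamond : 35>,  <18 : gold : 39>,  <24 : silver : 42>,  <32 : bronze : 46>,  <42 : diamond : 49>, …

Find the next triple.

First slot goes 14, 18, 24, 32, 42 → 54 (differences are 4, 6, 8, … (increasing by 2 each time)).
Rank: repeats diamond → gold → silver → bronze, so diamond, gold, silver, bronze, diamond → gold.
Third slot: 35, 39, 42, 46, 49 → 53 (alternating steps +4, +3, +4, +3, …).
Putting it together: <54 : gold : 53>.

<54 : gold : 53>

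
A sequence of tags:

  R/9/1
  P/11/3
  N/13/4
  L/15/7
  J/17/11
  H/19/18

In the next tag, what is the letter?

Letter — letters move back 2 places in the alphabet: R, P, N, L, J, H → F.
Second component goes 9, 11, 13, 15, 17, 19 → 21 (+2 each step).
Third component: each term is the sum of the two before it, so 1, 3, 4, 7, 11, 18 → 29.

F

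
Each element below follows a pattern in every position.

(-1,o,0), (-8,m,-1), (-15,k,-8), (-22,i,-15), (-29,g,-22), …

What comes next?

First entry — −7 each step: -1, -8, -15, -22, -29 → -36.
Letter: letters move back 2 places in the alphabet; o, m, k, i, g → e.
Third entry: always the previous value of the first entry; 0, -1, -8, -15, -22 → -29.
So the next element is (-36,e,-29).

(-36,e,-29)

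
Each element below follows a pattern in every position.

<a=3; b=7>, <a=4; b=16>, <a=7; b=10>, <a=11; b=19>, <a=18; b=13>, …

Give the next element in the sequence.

A: 3, 4, 7, 11, 18 → 29 (each term is the sum of the two before it).
B goes 7, 16, 10, 19, 13 → 22 (alternating steps +9, −6, +9, −6, …).
So the next element is <a=29; b=22>.

<a=29; b=22>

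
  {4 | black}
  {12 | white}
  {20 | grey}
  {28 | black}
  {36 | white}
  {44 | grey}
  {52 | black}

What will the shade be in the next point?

white

Shade goes black, white, grey, black, white, grey, black → white (repeats black → white → grey).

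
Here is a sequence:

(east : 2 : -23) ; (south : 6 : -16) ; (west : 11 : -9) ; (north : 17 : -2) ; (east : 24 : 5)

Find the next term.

(south : 32 : 12)

Direction: repeats east → south → west → north; east, south, west, north, east → south.
Second slot: differences are 4, 5, 6, … (increasing by 1 each time), so 2, 6, 11, 17, 24 → 32.
Third slot: +7 each step; -23, -16, -9, -2, 5 → 12.
Putting it together: (south : 32 : 12).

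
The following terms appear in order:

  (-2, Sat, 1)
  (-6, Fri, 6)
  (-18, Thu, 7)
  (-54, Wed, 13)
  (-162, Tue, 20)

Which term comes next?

First part — ×3 each step: -2, -6, -18, -54, -162 → -486.
Day: runs backward through the weekdays Mon→Sun; Sat, Fri, Thu, Wed, Tue → Mon.
For the third part, each term is the sum of the two before it: 1, 6, 7, 13, 20 → 33.
Combining the parts gives (-486, Mon, 33).

(-486, Mon, 33)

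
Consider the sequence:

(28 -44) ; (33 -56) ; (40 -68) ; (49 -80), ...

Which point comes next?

(60 -92)

First coordinate goes 28, 33, 40, 49 → 60 (differences are 5, 7, 9, … (increasing by 2 each time)).
Second coordinate: -44, -56, -68, -80 → -92 (−12 each step).
Putting it together: (60 -92).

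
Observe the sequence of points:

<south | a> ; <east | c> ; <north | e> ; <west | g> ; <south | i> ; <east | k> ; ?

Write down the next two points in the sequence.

<north | m>, <west | o>

Direction: repeats south → east → north → west; south, east, north, west, south, east → north → west.
Letter — letters move forward 2 places in the alphabet: a, c, e, g, i, k → m → o.
So the next two points are <north | m> and <west | o>.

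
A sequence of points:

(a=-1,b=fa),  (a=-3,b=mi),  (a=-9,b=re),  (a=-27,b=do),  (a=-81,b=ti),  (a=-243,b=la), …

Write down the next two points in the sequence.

(a=-729,b=sol), (a=-2187,b=fa)

A: ×3 each step; -1, -3, -9, -27, -81, -243 → -729 → -2187.
B: runs backward through the solfège scale do→ti, so fa, mi, re, do, ti, la → sol → fa.
So the next two points are (a=-729,b=sol) and (a=-2187,b=fa).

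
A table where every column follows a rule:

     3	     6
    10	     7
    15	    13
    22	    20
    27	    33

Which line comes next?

34  53

First component goes 3, 10, 15, 22, 27 → 34 (alternating steps +7, +5, +7, +5, …).
Second component — each term is the sum of the two before it: 6, 7, 13, 20, 33 → 53.
Combining the parts gives 34  53.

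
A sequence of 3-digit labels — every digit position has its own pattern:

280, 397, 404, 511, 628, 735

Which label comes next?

First digit: 2, 3, 4, 5, 6, 7 → 8 (+1 each step, mod 10).
For the second digit, +1 each step, mod 10: 8, 9, 0, 1, 2, 3 → 4.
Third digit — −3 each step, mod 10: 0, 7, 4, 1, 8, 5 → 2.
Combining the parts gives 842.

842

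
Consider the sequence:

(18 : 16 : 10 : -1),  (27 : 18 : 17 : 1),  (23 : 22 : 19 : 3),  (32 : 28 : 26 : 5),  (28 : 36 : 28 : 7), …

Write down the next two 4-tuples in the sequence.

(37 : 46 : 35 : 9), (33 : 58 : 37 : 11)

For the first slot, alternating steps +9, −4, +9, −4, …: 18, 27, 23, 32, 28 → 37 → 33.
Second slot: differences are 2, 4, 6, … (increasing by 2 each time); 16, 18, 22, 28, 36 → 46 → 58.
For the third slot, alternating steps +7, +2, +7, +2, …: 10, 17, 19, 26, 28 → 35 → 37.
Fourth slot: +2 each step; -1, 1, 3, 5, 7 → 9 → 11.
So the next two 4-tuples are (37 : 46 : 35 : 9) and (33 : 58 : 37 : 11).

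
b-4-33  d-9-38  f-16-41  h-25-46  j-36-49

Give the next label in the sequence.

l-49-54

Letter: b, d, f, h, j → l (letters move forward 2 places in the alphabet).
For the second component, perfect squares: 2², 3², 4², …: 4, 9, 16, 25, 36 → 49.
For the third component, alternating steps +5, +3, +5, +3, …: 33, 38, 41, 46, 49 → 54.
Combining the parts gives l-49-54.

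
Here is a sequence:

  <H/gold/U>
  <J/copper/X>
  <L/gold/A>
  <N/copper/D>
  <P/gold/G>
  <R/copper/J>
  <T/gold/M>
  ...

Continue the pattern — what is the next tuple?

First letter: letters move forward 2 places in the alphabet, so H, J, L, N, P, R, T → V.
Metal: gold, copper, gold, copper, gold, copper, gold → copper (alternates gold ↔ copper).
Second letter: U, X, A, D, G, J, M → P (letters move forward 3 places in the alphabet, wrapping Z→A).
Putting it together: <V/copper/P>.

<V/copper/P>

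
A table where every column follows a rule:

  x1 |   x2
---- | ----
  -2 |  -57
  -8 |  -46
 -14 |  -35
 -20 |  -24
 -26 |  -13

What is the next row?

-32  -2

Column x1: −6 each step, so -2, -8, -14, -20, -26 → -32.
Column x2: +11 each step; -57, -46, -35, -24, -13 → -2.
So the next row is -32  -2.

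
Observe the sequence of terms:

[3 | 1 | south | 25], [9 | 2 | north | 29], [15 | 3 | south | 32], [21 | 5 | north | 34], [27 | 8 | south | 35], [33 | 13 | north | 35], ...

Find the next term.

[39 | 21 | south | 34]

First entry: +6 each step; 3, 9, 15, 21, 27, 33 → 39.
Second entry — each term is the sum of the two before it: 1, 2, 3, 5, 8, 13 → 21.
Direction: alternates south ↔ north, so south, north, south, north, south, north → south.
Fourth entry: differences are 4, 3, 2, … (decreasing by 1 each time); 25, 29, 32, 34, 35, 35 → 34.
Putting it together: [39 | 21 | south | 34].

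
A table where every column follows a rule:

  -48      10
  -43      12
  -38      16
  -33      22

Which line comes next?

First component goes -48, -43, -38, -33 → -28 (+5 each step).
Second component — differences are 2, 4, 6, … (increasing by 2 each time): 10, 12, 16, 22 → 30.
Putting it together: -28  30.

-28  30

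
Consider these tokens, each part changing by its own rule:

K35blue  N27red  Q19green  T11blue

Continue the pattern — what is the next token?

W3red

Letter: K, N, Q, T → W (letters move forward 3 places in the alphabet).
Second component — −8 each step: 35, 27, 19, 11 → 3.
Colour: blue, red, green, blue → red (repeats blue → red → green).
Combining the parts gives W3red.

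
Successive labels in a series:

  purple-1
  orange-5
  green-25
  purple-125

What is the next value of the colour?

orange

Colour — repeats purple → orange → green: purple, orange, green, purple → orange.
Second component: ×5 each step, so 1, 5, 25, 125 → 625.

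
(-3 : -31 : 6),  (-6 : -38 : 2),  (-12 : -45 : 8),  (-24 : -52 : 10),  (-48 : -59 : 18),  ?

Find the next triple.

(-96 : -66 : 28)

First coordinate: ×2 each step; -3, -6, -12, -24, -48 → -96.
Second coordinate — −7 each step: -31, -38, -45, -52, -59 → -66.
Third coordinate: 6, 2, 8, 10, 18 → 28 (each term is the sum of the two before it).
Putting it together: (-96 : -66 : 28).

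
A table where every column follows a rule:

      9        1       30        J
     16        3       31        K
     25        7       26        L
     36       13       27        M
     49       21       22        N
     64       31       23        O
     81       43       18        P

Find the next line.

First component: perfect squares: 3², 4², 5², …; 9, 16, 25, 36, 49, 64, 81 → 100.
Second component: differences are 2, 4, 6, … (increasing by 2 each time), so 1, 3, 7, 13, 21, 31, 43 → 57.
Third component: alternating steps +1, −5, +1, −5, …, so 30, 31, 26, 27, 22, 23, 18 → 19.
Letter: J, K, L, M, N, O, P → Q (letters move forward 1 place in the alphabet).
Combining the parts gives 100  57  19  Q.

100  57  19  Q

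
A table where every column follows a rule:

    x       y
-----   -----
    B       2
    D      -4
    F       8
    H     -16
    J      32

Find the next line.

L  -64

Column x: B, D, F, H, J → L (letters move forward 2 places in the alphabet).
Column y — ×(-2) each step: 2, -4, 8, -16, 32 → -64.
So the next line is L  -64.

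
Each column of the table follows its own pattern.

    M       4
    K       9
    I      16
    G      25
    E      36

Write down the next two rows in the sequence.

Letter: letters move back 2 places in the alphabet, so M, K, I, G, E → C → A.
Second component: perfect squares: 2², 3², 4², …, so 4, 9, 16, 25, 36 → 49 → 64.
Putting the parts together: C  49 and then A  64.

C  49; A  64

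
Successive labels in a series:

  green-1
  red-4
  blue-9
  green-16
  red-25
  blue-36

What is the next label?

green-49

Colour — repeats green → red → blue: green, red, blue, green, red, blue → green.
Second component — perfect squares: 1², 2², 3², …: 1, 4, 9, 16, 25, 36 → 49.
So the next label is green-49.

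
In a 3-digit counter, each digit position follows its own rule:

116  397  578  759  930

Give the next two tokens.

First digit goes 1, 3, 5, 7, 9 → 1 → 3 (+2 each step, mod 10).
Second digit — −2 each step, mod 10: 1, 9, 7, 5, 3 → 1 → 9.
Third digit: +1 each step, mod 10; 6, 7, 8, 9, 0 → 1 → 2.
Putting the parts together: 111 and then 392.

111, 392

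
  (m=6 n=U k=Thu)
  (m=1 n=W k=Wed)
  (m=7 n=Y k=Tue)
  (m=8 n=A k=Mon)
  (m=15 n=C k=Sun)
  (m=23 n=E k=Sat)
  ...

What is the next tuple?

(m=38 n=G k=Fri)

M: each term is the sum of the two before it, so 6, 1, 7, 8, 15, 23 → 38.
N: letters move forward 2 places in the alphabet, wrapping Z→A; U, W, Y, A, C, E → G.
K: Thu, Wed, Tue, Mon, Sun, Sat → Fri (runs backward through the weekdays Mon→Sun).
So the next tuple is (m=38 n=G k=Fri).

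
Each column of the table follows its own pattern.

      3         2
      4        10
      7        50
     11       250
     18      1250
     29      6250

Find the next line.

47  31250

For the first component, each term is the sum of the two before it: 3, 4, 7, 11, 18, 29 → 47.
Second component: ×5 each step, so 2, 10, 50, 250, 1250, 6250 → 31250.
Putting it together: 47  31250.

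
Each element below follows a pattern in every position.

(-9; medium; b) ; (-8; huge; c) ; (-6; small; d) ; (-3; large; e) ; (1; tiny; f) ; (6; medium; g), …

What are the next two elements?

(12; huge; h), (19; small; i)

First entry: -9, -8, -6, -3, 1, 6 → 12 → 19 (differences are 1, 2, 3, … (increasing by 1 each time)).
For the size, repeats medium → huge → small → large → tiny: medium, huge, small, large, tiny, medium → huge → small.
Letter: letters move forward 1 place in the alphabet; b, c, d, e, f, g → h → i.
Putting the parts together: (12; huge; h) and then (19; small; i).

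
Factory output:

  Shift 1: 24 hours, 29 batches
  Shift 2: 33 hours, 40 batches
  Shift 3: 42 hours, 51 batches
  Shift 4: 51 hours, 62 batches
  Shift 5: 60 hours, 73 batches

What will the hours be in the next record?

Hours: +9 each step, so 24, 33, 42, 51, 60 → 69.
Batches: +11 each step; 29, 40, 51, 62, 73 → 84.

69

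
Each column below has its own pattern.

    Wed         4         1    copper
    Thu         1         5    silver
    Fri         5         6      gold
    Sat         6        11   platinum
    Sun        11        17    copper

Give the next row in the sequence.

Day goes Wed, Thu, Fri, Sat, Sun → Mon (runs through the weekdays Mon→Sun).
For the second component, each term is the sum of the two before it: 4, 1, 5, 6, 11 → 17.
Third component: 1, 5, 6, 11, 17 → 28 (each term is the sum of the two before it).
Metal: repeats copper → silver → gold → platinum; copper, silver, gold, platinum, copper → silver.
So the next row is Mon  17  28  silver.

Mon  17  28  silver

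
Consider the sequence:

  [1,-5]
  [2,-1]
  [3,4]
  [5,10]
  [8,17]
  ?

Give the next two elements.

For the first slot, each term is the sum of the two before it: 1, 2, 3, 5, 8 → 13 → 21.
Second slot: differences are 4, 5, 6, … (increasing by 1 each time), so -5, -1, 4, 10, 17 → 25 → 34.
So the next two elements are [13,25] and [21,34].

[13,25], [21,34]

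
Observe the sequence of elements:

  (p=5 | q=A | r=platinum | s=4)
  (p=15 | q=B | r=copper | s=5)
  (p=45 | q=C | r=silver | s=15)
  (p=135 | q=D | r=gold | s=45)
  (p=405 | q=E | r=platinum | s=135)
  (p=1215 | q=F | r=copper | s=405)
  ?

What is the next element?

(p=3645 | q=G | r=silver | s=1215)

P goes 5, 15, 45, 135, 405, 1215 → 3645 (×3 each step).
Q: letters move forward 1 place in the alphabet; A, B, C, D, E, F → G.
R — repeats platinum → copper → silver → gold: platinum, copper, silver, gold, platinum, copper → silver.
S: always the previous value of the p, so 4, 5, 15, 45, 135, 405 → 1215.
Putting it together: (p=3645 | q=G | r=silver | s=1215).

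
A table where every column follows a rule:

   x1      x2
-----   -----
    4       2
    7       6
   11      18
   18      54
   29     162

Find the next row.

Column x1 goes 4, 7, 11, 18, 29 → 47 (each term is the sum of the two before it).
Column x2: 2, 6, 18, 54, 162 → 486 (×3 each step).
Combining the parts gives 47  486.

47  486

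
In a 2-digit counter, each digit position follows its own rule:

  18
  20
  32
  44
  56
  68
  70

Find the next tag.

For the first digit, +1 each step, mod 10: 1, 2, 3, 4, 5, 6, 7 → 8.
Second digit — +2 each step, mod 10: 8, 0, 2, 4, 6, 8, 0 → 2.
So the next tag is 82.

82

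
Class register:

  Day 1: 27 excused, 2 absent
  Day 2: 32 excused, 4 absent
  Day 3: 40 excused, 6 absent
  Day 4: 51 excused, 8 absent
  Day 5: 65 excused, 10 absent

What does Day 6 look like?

82 excused, 12 absent

Excused: 27, 32, 40, 51, 65 → 82 (differences are 5, 8, 11, … (increasing by 3 each time)).
Absent — +2 each step: 2, 4, 6, 8, 10 → 12.
So the next record is 82 excused, 12 absent.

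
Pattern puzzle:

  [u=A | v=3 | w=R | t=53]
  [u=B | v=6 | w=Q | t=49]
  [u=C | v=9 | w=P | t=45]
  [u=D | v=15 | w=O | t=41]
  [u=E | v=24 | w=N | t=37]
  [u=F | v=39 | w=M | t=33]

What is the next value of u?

G

U — letters move forward 1 place in the alphabet: A, B, C, D, E, F → G.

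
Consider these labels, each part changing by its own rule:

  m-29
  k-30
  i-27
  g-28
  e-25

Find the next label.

Letter goes m, k, i, g, e → c (letters move back 2 places in the alphabet).
Second component goes 29, 30, 27, 28, 25 → 26 (alternating steps +1, −3, +1, −3, …).
Putting it together: c-26.

c-26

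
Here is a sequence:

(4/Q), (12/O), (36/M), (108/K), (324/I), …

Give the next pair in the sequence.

First entry: 4, 12, 36, 108, 324 → 972 (×3 each step).
Letter: letters move back 2 places in the alphabet, so Q, O, M, K, I → G.
Putting it together: (972/G).

(972/G)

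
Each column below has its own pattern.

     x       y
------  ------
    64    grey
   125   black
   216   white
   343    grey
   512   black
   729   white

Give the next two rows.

For the column x, perfect cubes: 4³, 5³, 6³, …: 64, 125, 216, 343, 512, 729 → 1000 → 1331.
Column y: grey, black, white, grey, black, white → grey → black (repeats grey → black → white).
So the next two rows are 1000  grey and 1331  black.

1000  grey; 1331  black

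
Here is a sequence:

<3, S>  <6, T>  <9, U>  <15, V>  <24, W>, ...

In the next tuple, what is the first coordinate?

First coordinate — each term is the sum of the two before it: 3, 6, 9, 15, 24 → 39.

39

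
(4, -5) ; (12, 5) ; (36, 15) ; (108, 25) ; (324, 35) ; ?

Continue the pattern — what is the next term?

First value goes 4, 12, 36, 108, 324 → 972 (×3 each step).
For the second value, +10 each step: -5, 5, 15, 25, 35 → 45.
Putting it together: (972, 45).

(972, 45)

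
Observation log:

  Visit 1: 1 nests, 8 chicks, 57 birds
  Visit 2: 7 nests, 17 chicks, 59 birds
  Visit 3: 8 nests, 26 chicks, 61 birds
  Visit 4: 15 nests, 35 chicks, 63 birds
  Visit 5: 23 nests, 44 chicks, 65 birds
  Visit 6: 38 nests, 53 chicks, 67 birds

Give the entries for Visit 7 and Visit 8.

61 nests, 62 chicks, 69 birds; 99 nests, 71 chicks, 71 birds

Nests goes 1, 7, 8, 15, 23, 38 → 61 → 99 (each term is the sum of the two before it).
Chicks: 8, 17, 26, 35, 44, 53 → 62 → 71 (+9 each step).
Birds: +2 each step; 57, 59, 61, 63, 65, 67 → 69 → 71.
Putting the parts together: 61 nests, 62 chicks, 69 birds and then 99 nests, 71 chicks, 71 birds.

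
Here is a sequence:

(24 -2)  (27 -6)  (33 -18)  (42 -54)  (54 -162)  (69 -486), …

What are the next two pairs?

For the first component, differences are 3, 6, 9, … (increasing by 3 each time): 24, 27, 33, 42, 54, 69 → 87 → 108.
Second component — ×3 each step: -2, -6, -18, -54, -162, -486 → -1458 → -4374.
So the next two pairs are (87 -1458) and (108 -4374).

(87 -1458), (108 -4374)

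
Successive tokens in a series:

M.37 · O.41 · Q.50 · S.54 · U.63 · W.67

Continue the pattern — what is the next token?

Y.76

Letter: letters move forward 2 places in the alphabet, so M, O, Q, S, U, W → Y.
Second component: 37, 41, 50, 54, 63, 67 → 76 (alternating steps +4, +9, +4, +9, …).
Combining the parts gives Y.76.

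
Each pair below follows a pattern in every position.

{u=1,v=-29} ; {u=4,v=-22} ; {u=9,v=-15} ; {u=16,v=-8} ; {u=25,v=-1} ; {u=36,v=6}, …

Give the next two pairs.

U goes 1, 4, 9, 16, 25, 36 → 49 → 64 (perfect squares: 1², 2², 3², …).
V goes -29, -22, -15, -8, -1, 6 → 13 → 20 (+7 each step).
Putting the parts together: {u=49,v=13} and then {u=64,v=20}.

{u=49,v=13}, {u=64,v=20}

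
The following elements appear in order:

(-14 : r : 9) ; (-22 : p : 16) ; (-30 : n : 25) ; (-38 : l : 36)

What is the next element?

(-46 : j : 49)

First coordinate: −8 each step, so -14, -22, -30, -38 → -46.
Letter goes r, p, n, l → j (letters move back 2 places in the alphabet).
Third coordinate — perfect squares: 3², 4², 5², …: 9, 16, 25, 36 → 49.
Combining the parts gives (-46 : j : 49).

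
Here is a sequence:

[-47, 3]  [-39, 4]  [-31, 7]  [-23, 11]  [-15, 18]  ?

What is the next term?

[-7, 29]

First component goes -47, -39, -31, -23, -15 → -7 (+8 each step).
Second component goes 3, 4, 7, 11, 18 → 29 (each term is the sum of the two before it).
So the next term is [-7, 29].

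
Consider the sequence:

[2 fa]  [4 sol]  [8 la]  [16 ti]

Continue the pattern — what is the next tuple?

[32 do]

For the first part, ×2 each step: 2, 4, 8, 16 → 32.
Note — runs through the solfège scale do→ti: fa, sol, la, ti → do.
So the next tuple is [32 do].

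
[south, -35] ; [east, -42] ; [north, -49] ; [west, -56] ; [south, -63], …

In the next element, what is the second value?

Direction goes south, east, north, west, south → east (repeats south → east → north → west).
Second value: −7 each step; -35, -42, -49, -56, -63 → -70.

-70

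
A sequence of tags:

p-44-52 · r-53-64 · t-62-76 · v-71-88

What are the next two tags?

x-80-100 then z-89-112

Letter: letters move forward 2 places in the alphabet, so p, r, t, v → x → z.
For the second component, +9 each step: 44, 53, 62, 71 → 80 → 89.
Third component: 52, 64, 76, 88 → 100 → 112 (+12 each step).
So the next two tags are x-80-100 and z-89-112.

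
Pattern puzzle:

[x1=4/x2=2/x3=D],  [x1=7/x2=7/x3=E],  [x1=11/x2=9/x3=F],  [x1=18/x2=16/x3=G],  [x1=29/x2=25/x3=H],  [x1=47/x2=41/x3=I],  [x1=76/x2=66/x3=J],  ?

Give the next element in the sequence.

X1: each term is the sum of the two before it, so 4, 7, 11, 18, 29, 47, 76 → 123.
X2: 2, 7, 9, 16, 25, 41, 66 → 107 (each term is the sum of the two before it).
X3: letters move forward 1 place in the alphabet, so D, E, F, G, H, I, J → K.
So the next element is [x1=123/x2=107/x3=K].

[x1=123/x2=107/x3=K]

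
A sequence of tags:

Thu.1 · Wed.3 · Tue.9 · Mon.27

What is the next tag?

For the day, runs backward through the weekdays Mon→Sun: Thu, Wed, Tue, Mon → Sun.
Second component — ×3 each step: 1, 3, 9, 27 → 81.
Combining the parts gives Sun.81.

Sun.81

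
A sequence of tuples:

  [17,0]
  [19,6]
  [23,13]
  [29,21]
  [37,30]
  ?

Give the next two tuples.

[47,40], [59,51]

First entry goes 17, 19, 23, 29, 37 → 47 → 59 (differences are 2, 4, 6, … (increasing by 2 each time)).
For the second entry, differences are 6, 7, 8, … (increasing by 1 each time): 0, 6, 13, 21, 30 → 40 → 51.
Putting the parts together: [47,40] and then [59,51].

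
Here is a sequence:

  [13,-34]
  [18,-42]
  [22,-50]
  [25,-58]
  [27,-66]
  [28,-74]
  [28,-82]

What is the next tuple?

For the first value, differences are 5, 4, 3, … (decreasing by 1 each time): 13, 18, 22, 25, 27, 28, 28 → 27.
For the second value, −8 each step: -34, -42, -50, -58, -66, -74, -82 → -90.
Combining the parts gives [27,-90].

[27,-90]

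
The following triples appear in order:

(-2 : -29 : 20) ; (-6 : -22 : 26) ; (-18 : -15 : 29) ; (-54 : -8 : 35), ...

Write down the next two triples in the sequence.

For the first slot, ×3 each step: -2, -6, -18, -54 → -162 → -486.
Second slot — +7 each step: -29, -22, -15, -8 → -1 → 6.
Third slot goes 20, 26, 29, 35 → 38 → 44 (alternating steps +6, +3, +6, +3, …).
Putting the parts together: (-162 : -1 : 38) and then (-486 : 6 : 44).

(-162 : -1 : 38), (-486 : 6 : 44)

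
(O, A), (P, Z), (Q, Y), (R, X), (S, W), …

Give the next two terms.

First letter: O, P, Q, R, S → T → U (letters move forward 1 place in the alphabet).
Second letter: letters move back 1 place in the alphabet, wrapping A→Z, so A, Z, Y, X, W → V → U.
So the next two terms are (T, V) and (U, U).

(T, V), (U, U)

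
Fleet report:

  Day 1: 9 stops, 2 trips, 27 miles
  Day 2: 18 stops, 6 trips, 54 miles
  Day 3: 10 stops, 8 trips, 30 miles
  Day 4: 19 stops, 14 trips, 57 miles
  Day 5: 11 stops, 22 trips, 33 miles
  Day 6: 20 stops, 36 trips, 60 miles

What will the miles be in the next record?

Stops: alternating steps +9, −8, +9, −8, …, so 9, 18, 10, 19, 11, 20 → 12.
Miles: always 3 × the stops, so 27, 54, 30, 57, 33, 60 → 36.

36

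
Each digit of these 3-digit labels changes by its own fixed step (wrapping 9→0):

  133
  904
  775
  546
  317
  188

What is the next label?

959

First digit: −2 each step, mod 10, so 1, 9, 7, 5, 3, 1 → 9.
Second digit: −3 each step, mod 10; 3, 0, 7, 4, 1, 8 → 5.
Third digit — +1 each step, mod 10: 3, 4, 5, 6, 7, 8 → 9.
Combining the parts gives 959.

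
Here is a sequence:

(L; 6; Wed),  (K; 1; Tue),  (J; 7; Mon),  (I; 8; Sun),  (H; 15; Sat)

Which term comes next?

(G; 23; Fri)

Letter: L, K, J, I, H → G (letters move back 1 place in the alphabet).
For the second entry, each term is the sum of the two before it: 6, 1, 7, 8, 15 → 23.
Day goes Wed, Tue, Mon, Sun, Sat → Fri (runs backward through the weekdays Mon→Sun).
So the next term is (G; 23; Fri).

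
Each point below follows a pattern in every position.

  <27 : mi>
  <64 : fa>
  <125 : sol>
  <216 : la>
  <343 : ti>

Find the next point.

First value: 27, 64, 125, 216, 343 → 512 (perfect cubes: 3³, 4³, 5³, …).
Note goes mi, fa, sol, la, ti → do (runs through the solfège scale do→ti).
Combining the parts gives <512 : do>.

<512 : do>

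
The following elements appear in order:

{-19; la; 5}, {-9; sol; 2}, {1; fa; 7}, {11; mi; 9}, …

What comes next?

First part goes -19, -9, 1, 11 → 21 (+10 each step).
Note — runs backward through the solfège scale do→ti: la, sol, fa, mi → re.
Third part goes 5, 2, 7, 9 → 16 (each term is the sum of the two before it).
Combining the parts gives {21; re; 16}.

{21; re; 16}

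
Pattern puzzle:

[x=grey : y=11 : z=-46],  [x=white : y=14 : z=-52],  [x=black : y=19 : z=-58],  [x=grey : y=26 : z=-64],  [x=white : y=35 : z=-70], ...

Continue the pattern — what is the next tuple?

X: repeats grey → white → black; grey, white, black, grey, white → black.
Y goes 11, 14, 19, 26, 35 → 46 (differences are 3, 5, 7, … (increasing by 2 each time)).
Z: −6 each step; -46, -52, -58, -64, -70 → -76.
Combining the parts gives [x=black : y=46 : z=-76].

[x=black : y=46 : z=-76]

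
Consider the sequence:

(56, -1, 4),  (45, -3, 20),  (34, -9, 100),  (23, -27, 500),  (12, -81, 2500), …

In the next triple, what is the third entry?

12500

For the third entry, ×5 each step: 4, 20, 100, 500, 2500 → 12500.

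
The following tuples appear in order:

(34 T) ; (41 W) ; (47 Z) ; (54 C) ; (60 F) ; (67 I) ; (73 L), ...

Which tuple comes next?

First component: 34, 41, 47, 54, 60, 67, 73 → 80 (alternating steps +7, +6, +7, +6, …).
Letter — letters move forward 3 places in the alphabet, wrapping Z→A: T, W, Z, C, F, I, L → O.
Combining the parts gives (80 O).

(80 O)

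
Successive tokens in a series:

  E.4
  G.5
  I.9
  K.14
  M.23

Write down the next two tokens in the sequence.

Letter: letters move forward 2 places in the alphabet, so E, G, I, K, M → O → Q.
Second component: each term is the sum of the two before it; 4, 5, 9, 14, 23 → 37 → 60.
So the next two tokens are O.37 and Q.60.

O.37 then Q.60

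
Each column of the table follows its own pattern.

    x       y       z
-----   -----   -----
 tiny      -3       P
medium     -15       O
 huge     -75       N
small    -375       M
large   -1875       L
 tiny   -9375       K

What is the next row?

Column x — repeats tiny → medium → huge → small → large: tiny, medium, huge, small, large, tiny → medium.
Column y goes -3, -15, -75, -375, -1875, -9375 → -46875 (×5 each step).
For the column z, letters move back 1 place in the alphabet: P, O, N, M, L, K → J.
Putting it together: medium  -46875  J.

medium  -46875  J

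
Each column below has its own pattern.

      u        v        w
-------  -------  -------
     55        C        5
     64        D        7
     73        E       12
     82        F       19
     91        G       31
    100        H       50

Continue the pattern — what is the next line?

Column u — +9 each step: 55, 64, 73, 82, 91, 100 → 109.
Column v — letters move forward 1 place in the alphabet: C, D, E, F, G, H → I.
Column w: each term is the sum of the two before it; 5, 7, 12, 19, 31, 50 → 81.
So the next line is 109  I  81.

109  I  81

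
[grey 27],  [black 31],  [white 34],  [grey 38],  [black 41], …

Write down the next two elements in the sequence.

Shade: repeats grey → black → white; grey, black, white, grey, black → white → grey.
Second value — alternating steps +4, +3, +4, +3, …: 27, 31, 34, 38, 41 → 45 → 48.
So the next two elements are [white 45] and [grey 48].

[white 45], [grey 48]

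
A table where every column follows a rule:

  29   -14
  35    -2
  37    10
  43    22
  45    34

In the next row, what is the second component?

For the first component, alternating steps +6, +2, +6, +2, …: 29, 35, 37, 43, 45 → 51.
Second component goes -14, -2, 10, 22, 34 → 46 (+12 each step).

46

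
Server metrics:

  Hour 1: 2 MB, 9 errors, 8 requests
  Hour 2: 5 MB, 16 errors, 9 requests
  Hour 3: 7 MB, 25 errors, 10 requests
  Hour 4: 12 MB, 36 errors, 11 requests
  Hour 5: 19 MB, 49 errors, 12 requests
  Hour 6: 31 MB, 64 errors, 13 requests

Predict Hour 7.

MB: each term is the sum of the two before it, so 2, 5, 7, 12, 19, 31 → 50.
For the errors, perfect squares: 3², 4², 5², …: 9, 16, 25, 36, 49, 64 → 81.
Requests — +1 each step: 8, 9, 10, 11, 12, 13 → 14.
Putting it together: 50 MB, 81 errors, 14 requests.

50 MB, 81 errors, 14 requests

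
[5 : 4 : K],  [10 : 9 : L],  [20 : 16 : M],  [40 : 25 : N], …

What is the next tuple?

First value: 5, 10, 20, 40 → 80 (×2 each step).
Second value: perfect squares: 2², 3², 4², …, so 4, 9, 16, 25 → 36.
Letter — letters move forward 1 place in the alphabet: K, L, M, N → O.
Combining the parts gives [80 : 36 : O].

[80 : 36 : O]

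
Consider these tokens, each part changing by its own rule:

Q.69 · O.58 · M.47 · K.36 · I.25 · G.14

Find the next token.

E.3

Letter: letters move back 2 places in the alphabet; Q, O, M, K, I, G → E.
Second component goes 69, 58, 47, 36, 25, 14 → 3 (−11 each step).
Putting it together: E.3.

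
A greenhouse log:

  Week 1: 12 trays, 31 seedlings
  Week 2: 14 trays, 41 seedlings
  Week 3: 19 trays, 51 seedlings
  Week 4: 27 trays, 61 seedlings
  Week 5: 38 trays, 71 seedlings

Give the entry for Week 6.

Trays goes 12, 14, 19, 27, 38 → 52 (differences are 2, 5, 8, … (increasing by 3 each time)).
Seedlings: +10 each step; 31, 41, 51, 61, 71 → 81.
Combining the parts gives 52 trays, 81 seedlings.

52 trays, 81 seedlings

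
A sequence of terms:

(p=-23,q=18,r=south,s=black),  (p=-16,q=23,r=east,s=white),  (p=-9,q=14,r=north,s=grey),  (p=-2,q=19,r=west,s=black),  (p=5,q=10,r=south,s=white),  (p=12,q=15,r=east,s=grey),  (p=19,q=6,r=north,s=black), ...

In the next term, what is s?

S — repeats black → white → grey: black, white, grey, black, white, grey, black → white.

white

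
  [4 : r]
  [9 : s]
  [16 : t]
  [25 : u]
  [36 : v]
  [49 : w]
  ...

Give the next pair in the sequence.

First coordinate goes 4, 9, 16, 25, 36, 49 → 64 (perfect squares: 2², 3², 4², …).
Letter goes r, s, t, u, v, w → x (letters move forward 1 place in the alphabet).
Combining the parts gives [64 : x].

[64 : x]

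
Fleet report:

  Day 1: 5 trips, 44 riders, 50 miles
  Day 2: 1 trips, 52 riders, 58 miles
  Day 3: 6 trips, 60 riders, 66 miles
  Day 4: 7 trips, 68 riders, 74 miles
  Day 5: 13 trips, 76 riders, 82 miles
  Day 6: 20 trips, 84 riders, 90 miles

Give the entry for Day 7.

33 trips, 92 riders, 98 miles

For the trips, each term is the sum of the two before it: 5, 1, 6, 7, 13, 20 → 33.
For the riders, +8 each step: 44, 52, 60, 68, 76, 84 → 92.
Miles — always 6 more than the riders: 50, 58, 66, 74, 82, 90 → 98.
Putting it together: 33 trips, 92 riders, 98 miles.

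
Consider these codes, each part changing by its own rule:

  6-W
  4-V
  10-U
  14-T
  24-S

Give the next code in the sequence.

First component: each term is the sum of the two before it, so 6, 4, 10, 14, 24 → 38.
Letter: W, V, U, T, S → R (letters move back 1 place in the alphabet).
Combining the parts gives 38-R.

38-R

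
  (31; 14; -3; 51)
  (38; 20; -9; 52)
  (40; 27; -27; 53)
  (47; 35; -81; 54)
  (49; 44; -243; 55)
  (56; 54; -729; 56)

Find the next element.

First slot: alternating steps +7, +2, +7, +2, …, so 31, 38, 40, 47, 49, 56 → 58.
Second slot: differences are 6, 7, 8, … (increasing by 1 each time), so 14, 20, 27, 35, 44, 54 → 65.
Third slot: ×3 each step; -3, -9, -27, -81, -243, -729 → -2187.
Fourth slot: +1 each step; 51, 52, 53, 54, 55, 56 → 57.
So the next element is (58; 65; -2187; 57).

(58; 65; -2187; 57)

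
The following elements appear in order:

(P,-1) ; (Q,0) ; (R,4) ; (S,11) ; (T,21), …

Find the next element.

Letter: letters move forward 1 place in the alphabet, so P, Q, R, S, T → U.
Second coordinate — differences are 1, 4, 7, … (increasing by 3 each time): -1, 0, 4, 11, 21 → 34.
So the next element is (U,34).

(U,34)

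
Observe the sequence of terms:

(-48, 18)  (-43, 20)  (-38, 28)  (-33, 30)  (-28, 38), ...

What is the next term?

First value — +5 each step: -48, -43, -38, -33, -28 → -23.
Second value: alternating steps +2, +8, +2, +8, …, so 18, 20, 28, 30, 38 → 40.
Putting it together: (-23, 40).

(-23, 40)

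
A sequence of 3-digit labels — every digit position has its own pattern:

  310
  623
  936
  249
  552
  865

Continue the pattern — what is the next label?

178

For the first digit, +3 each step, mod 10: 3, 6, 9, 2, 5, 8 → 1.
For the second digit, +1 each step, mod 10: 1, 2, 3, 4, 5, 6 → 7.
Third digit goes 0, 3, 6, 9, 2, 5 → 8 (+3 each step, mod 10).
Putting it together: 178.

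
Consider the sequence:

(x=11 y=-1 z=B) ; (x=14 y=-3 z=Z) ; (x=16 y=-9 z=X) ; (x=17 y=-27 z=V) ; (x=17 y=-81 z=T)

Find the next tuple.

X: 11, 14, 16, 17, 17 → 16 (differences are 3, 2, 1, … (decreasing by 1 each time)).
Y — ×3 each step: -1, -3, -9, -27, -81 → -243.
Z goes B, Z, X, V, T → R (letters move back 2 places in the alphabet, wrapping A→Z).
Putting it together: (x=16 y=-243 z=R).

(x=16 y=-243 z=R)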